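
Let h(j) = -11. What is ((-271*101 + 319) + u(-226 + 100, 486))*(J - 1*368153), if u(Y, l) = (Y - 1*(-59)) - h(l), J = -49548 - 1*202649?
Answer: 16816447800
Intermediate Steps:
J = -252197 (J = -49548 - 202649 = -252197)
u(Y, l) = 70 + Y (u(Y, l) = (Y - 1*(-59)) - 1*(-11) = (Y + 59) + 11 = (59 + Y) + 11 = 70 + Y)
((-271*101 + 319) + u(-226 + 100, 486))*(J - 1*368153) = ((-271*101 + 319) + (70 + (-226 + 100)))*(-252197 - 1*368153) = ((-27371 + 319) + (70 - 126))*(-252197 - 368153) = (-27052 - 56)*(-620350) = -27108*(-620350) = 16816447800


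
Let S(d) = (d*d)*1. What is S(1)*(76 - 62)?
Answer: 14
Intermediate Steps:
S(d) = d² (S(d) = d²*1 = d²)
S(1)*(76 - 62) = 1²*(76 - 62) = 1*14 = 14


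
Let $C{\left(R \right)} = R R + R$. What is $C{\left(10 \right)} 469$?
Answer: $51590$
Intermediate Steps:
$C{\left(R \right)} = R + R^{2}$ ($C{\left(R \right)} = R^{2} + R = R + R^{2}$)
$C{\left(10 \right)} 469 = 10 \left(1 + 10\right) 469 = 10 \cdot 11 \cdot 469 = 110 \cdot 469 = 51590$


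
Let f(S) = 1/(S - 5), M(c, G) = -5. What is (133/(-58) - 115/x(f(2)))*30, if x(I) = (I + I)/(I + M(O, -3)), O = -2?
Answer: -802395/29 ≈ -27669.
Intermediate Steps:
f(S) = 1/(-5 + S)
x(I) = 2*I/(-5 + I) (x(I) = (I + I)/(I - 5) = (2*I)/(-5 + I) = 2*I/(-5 + I))
(133/(-58) - 115/x(f(2)))*30 = (133/(-58) - 115*(-5 + 2)*(-5 + 1/(-5 + 2))/2)*30 = (133*(-1/58) - 115/(2/(-3*(-5 + 1/(-3)))))*30 = (-133/58 - 115/(2*(-1/3)/(-5 - 1/3)))*30 = (-133/58 - 115/(2*(-1/3)/(-16/3)))*30 = (-133/58 - 115/(2*(-1/3)*(-3/16)))*30 = (-133/58 - 115/1/8)*30 = (-133/58 - 115*8)*30 = (-133/58 - 920)*30 = -53493/58*30 = -802395/29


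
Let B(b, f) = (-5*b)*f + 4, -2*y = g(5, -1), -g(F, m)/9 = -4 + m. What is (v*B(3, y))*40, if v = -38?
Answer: -519080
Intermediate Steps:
g(F, m) = 36 - 9*m (g(F, m) = -9*(-4 + m) = 36 - 9*m)
y = -45/2 (y = -(36 - 9*(-1))/2 = -(36 + 9)/2 = -1/2*45 = -45/2 ≈ -22.500)
B(b, f) = 4 - 5*b*f (B(b, f) = -5*b*f + 4 = 4 - 5*b*f)
(v*B(3, y))*40 = -38*(4 - 5*3*(-45/2))*40 = -38*(4 + 675/2)*40 = -38*683/2*40 = -12977*40 = -519080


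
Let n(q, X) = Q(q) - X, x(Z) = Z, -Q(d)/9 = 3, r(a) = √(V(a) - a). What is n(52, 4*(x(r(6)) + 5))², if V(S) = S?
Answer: 2209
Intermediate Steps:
r(a) = 0 (r(a) = √(a - a) = √0 = 0)
Q(d) = -27 (Q(d) = -9*3 = -27)
n(q, X) = -27 - X
n(52, 4*(x(r(6)) + 5))² = (-27 - 4*(0 + 5))² = (-27 - 4*5)² = (-27 - 1*20)² = (-27 - 20)² = (-47)² = 2209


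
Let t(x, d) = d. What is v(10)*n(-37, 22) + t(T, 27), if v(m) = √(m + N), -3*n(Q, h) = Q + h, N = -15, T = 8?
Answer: 27 + 5*I*√5 ≈ 27.0 + 11.18*I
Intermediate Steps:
n(Q, h) = -Q/3 - h/3 (n(Q, h) = -(Q + h)/3 = -Q/3 - h/3)
v(m) = √(-15 + m) (v(m) = √(m - 15) = √(-15 + m))
v(10)*n(-37, 22) + t(T, 27) = √(-15 + 10)*(-⅓*(-37) - ⅓*22) + 27 = √(-5)*(37/3 - 22/3) + 27 = (I*√5)*5 + 27 = 5*I*√5 + 27 = 27 + 5*I*√5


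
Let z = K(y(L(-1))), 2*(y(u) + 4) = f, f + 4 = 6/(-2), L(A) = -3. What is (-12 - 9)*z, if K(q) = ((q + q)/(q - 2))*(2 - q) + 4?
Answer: -399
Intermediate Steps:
f = -7 (f = -4 + 6/(-2) = -4 + 6*(-½) = -4 - 3 = -7)
y(u) = -15/2 (y(u) = -4 + (½)*(-7) = -4 - 7/2 = -15/2)
K(q) = 4 + 2*q*(2 - q)/(-2 + q) (K(q) = ((2*q)/(-2 + q))*(2 - q) + 4 = (2*q/(-2 + q))*(2 - q) + 4 = 2*q*(2 - q)/(-2 + q) + 4 = 4 + 2*q*(2 - q)/(-2 + q))
z = 19 (z = 4 - 2*(-15/2) = 4 + 15 = 19)
(-12 - 9)*z = (-12 - 9)*19 = -21*19 = -399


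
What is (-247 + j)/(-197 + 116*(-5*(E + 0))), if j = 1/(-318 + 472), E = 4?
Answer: 12679/129206 ≈ 0.098130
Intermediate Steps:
j = 1/154 ≈ 0.0064935
(-247 + j)/(-197 + 116*(-5*(E + 0))) = (-247 + 1/154)/(-197 + 116*(-5*(4 + 0))) = -38037/(154*(-197 + 116*(-5*4))) = -38037/(154*(-197 + 116*(-20))) = -38037/(154*(-197 - 2320)) = -38037/154/(-2517) = -38037/154*(-1/2517) = 12679/129206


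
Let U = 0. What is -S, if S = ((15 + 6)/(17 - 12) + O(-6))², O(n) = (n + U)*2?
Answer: -1521/25 ≈ -60.840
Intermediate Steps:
O(n) = 2*n (O(n) = (n + 0)*2 = n*2 = 2*n)
S = 1521/25 (S = ((15 + 6)/(17 - 12) + 2*(-6))² = (21/5 - 12)² = (-39/5)² = 1521/25 ≈ 60.840)
-S = -1*1521/25 = -1521/25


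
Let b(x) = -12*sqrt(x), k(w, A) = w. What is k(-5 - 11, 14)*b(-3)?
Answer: 192*I*sqrt(3) ≈ 332.55*I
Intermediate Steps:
k(-5 - 11, 14)*b(-3) = (-5 - 11)*(-12*I*sqrt(3)) = -(-192)*I*sqrt(3) = 192*I*sqrt(3)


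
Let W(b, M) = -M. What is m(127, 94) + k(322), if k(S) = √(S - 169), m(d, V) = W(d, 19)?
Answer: -19 + 3*√17 ≈ -6.6307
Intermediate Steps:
m(d, V) = -19 (m(d, V) = -1*19 = -19)
k(S) = √(-169 + S)
m(127, 94) + k(322) = -19 + √(-169 + 322) = -19 + √153 = -19 + 3*√17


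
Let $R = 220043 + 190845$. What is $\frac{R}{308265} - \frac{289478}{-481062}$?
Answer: $\frac{15938807707}{8238587635} \approx 1.9347$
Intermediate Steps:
$R = 410888$
$\frac{R}{308265} - \frac{289478}{-481062} = \frac{410888}{308265} - \frac{289478}{-481062} = 410888 \cdot \frac{1}{308265} - - \frac{144739}{240531} = \frac{410888}{308265} + \frac{144739}{240531} = \frac{15938807707}{8238587635}$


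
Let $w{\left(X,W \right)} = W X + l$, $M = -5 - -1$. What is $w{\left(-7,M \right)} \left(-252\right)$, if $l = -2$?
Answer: $-6552$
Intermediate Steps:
$M = -4$ ($M = -5 + 1 = -4$)
$w{\left(X,W \right)} = -2 + W X$ ($w{\left(X,W \right)} = W X - 2 = -2 + W X$)
$w{\left(-7,M \right)} \left(-252\right) = \left(-2 - -28\right) \left(-252\right) = \left(-2 + 28\right) \left(-252\right) = 26 \left(-252\right) = -6552$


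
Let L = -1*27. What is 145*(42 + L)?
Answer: 2175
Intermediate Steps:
L = -27
145*(42 + L) = 145*(42 - 27) = 145*15 = 2175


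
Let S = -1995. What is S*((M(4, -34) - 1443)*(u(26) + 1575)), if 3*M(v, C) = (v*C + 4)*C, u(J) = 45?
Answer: -171290700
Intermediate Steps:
M(v, C) = C*(4 + C*v)/3 (M(v, C) = ((v*C + 4)*C)/3 = ((C*v + 4)*C)/3 = ((4 + C*v)*C)/3 = (C*(4 + C*v))/3 = C*(4 + C*v)/3)
S*((M(4, -34) - 1443)*(u(26) + 1575)) = -1995*((⅓)*(-34)*(4 - 34*4) - 1443)*(45 + 1575) = -1995*((⅓)*(-34)*(4 - 136) - 1443)*1620 = -1995*((⅓)*(-34)*(-132) - 1443)*1620 = -1995*(1496 - 1443)*1620 = -105735*1620 = -1995*85860 = -171290700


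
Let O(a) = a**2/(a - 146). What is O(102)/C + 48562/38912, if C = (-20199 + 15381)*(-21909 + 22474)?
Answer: 121186285421/97097989120 ≈ 1.2481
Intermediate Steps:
O(a) = a**2/(-146 + a)
C = -2722170 (C = -4818*565 = -2722170)
O(102)/C + 48562/38912 = (102**2/(-146 + 102))/(-2722170) + 48562/38912 = (10404/(-44))*(-1/2722170) + 48562*(1/38912) = (10404*(-1/44))*(-1/2722170) + 24281/19456 = -2601/11*(-1/2722170) + 24281/19456 = 867/9981290 + 24281/19456 = 121186285421/97097989120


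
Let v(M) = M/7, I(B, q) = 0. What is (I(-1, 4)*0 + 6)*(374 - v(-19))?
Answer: 15822/7 ≈ 2260.3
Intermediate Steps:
v(M) = M/7 (v(M) = M*(⅐) = M/7)
(I(-1, 4)*0 + 6)*(374 - v(-19)) = (0*0 + 6)*(374 - (-19)/7) = (0 + 6)*(374 - 1*(-19/7)) = 6*(374 + 19/7) = 6*(2637/7) = 15822/7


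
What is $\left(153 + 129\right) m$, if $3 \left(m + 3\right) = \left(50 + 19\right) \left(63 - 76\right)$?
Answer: $-85164$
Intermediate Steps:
$m = -302$ ($m = -3 + \frac{\left(50 + 19\right) \left(63 - 76\right)}{3} = -3 + \frac{69 \left(-13\right)}{3} = -3 + \frac{1}{3} \left(-897\right) = -3 - 299 = -302$)
$\left(153 + 129\right) m = \left(153 + 129\right) \left(-302\right) = 282 \left(-302\right) = -85164$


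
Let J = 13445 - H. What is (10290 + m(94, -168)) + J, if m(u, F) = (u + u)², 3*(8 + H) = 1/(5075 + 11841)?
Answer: 2998547075/50748 ≈ 59087.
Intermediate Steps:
H = -405983/50748 (H = -8 + 1/(3*(5075 + 11841)) = -8 + (⅓)/16916 = -8 + (⅓)*(1/16916) = -8 + 1/50748 = -405983/50748 ≈ -8.0000)
m(u, F) = 4*u² (m(u, F) = (2*u)² = 4*u²)
J = 682712843/50748 (J = 13445 - 1*(-405983/50748) = 13445 + 405983/50748 = 682712843/50748 ≈ 13453.)
(10290 + m(94, -168)) + J = (10290 + 4*94²) + 682712843/50748 = (10290 + 4*8836) + 682712843/50748 = (10290 + 35344) + 682712843/50748 = 45634 + 682712843/50748 = 2998547075/50748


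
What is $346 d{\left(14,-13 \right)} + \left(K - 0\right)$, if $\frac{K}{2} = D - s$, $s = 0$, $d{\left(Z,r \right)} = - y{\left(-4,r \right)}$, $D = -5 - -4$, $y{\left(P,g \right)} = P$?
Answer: $1382$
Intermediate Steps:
$D = -1$ ($D = -5 + 4 = -1$)
$d{\left(Z,r \right)} = 4$ ($d{\left(Z,r \right)} = \left(-1\right) \left(-4\right) = 4$)
$K = -2$ ($K = 2 \left(-1 - 0\right) = 2 \left(-1 + 0\right) = 2 \left(-1\right) = -2$)
$346 d{\left(14,-13 \right)} + \left(K - 0\right) = 346 \cdot 4 - 2 = 1384 + \left(-2 + 0\right) = 1384 - 2 = 1382$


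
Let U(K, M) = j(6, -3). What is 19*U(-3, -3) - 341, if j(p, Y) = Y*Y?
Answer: -170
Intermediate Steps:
j(p, Y) = Y²
U(K, M) = 9 (U(K, M) = (-3)² = 9)
19*U(-3, -3) - 341 = 19*9 - 341 = 171 - 341 = -170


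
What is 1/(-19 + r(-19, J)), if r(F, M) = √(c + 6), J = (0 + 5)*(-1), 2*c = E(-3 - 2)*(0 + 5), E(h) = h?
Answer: -38/735 - I*√26/735 ≈ -0.051701 - 0.0069374*I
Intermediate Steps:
c = -25/2 (c = ((-3 - 2)*(0 + 5))/2 = (-5*5)/2 = (½)*(-25) = -25/2 ≈ -12.500)
J = -5 (J = 5*(-1) = -5)
r(F, M) = I*√26/2 (r(F, M) = √(-25/2 + 6) = √(-13/2) = I*√26/2)
1/(-19 + r(-19, J)) = 1/(-19 + I*√26/2)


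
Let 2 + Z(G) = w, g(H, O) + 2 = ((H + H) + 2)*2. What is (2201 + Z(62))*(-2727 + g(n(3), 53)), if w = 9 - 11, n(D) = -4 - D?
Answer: -6048341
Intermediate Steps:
g(H, O) = 2 + 4*H (g(H, O) = -2 + ((H + H) + 2)*2 = -2 + (2*H + 2)*2 = -2 + (2 + 2*H)*2 = -2 + (4 + 4*H) = 2 + 4*H)
w = -2
Z(G) = -4 (Z(G) = -2 - 2 = -4)
(2201 + Z(62))*(-2727 + g(n(3), 53)) = (2201 - 4)*(-2727 + (2 + 4*(-4 - 1*3))) = 2197*(-2727 + (2 + 4*(-4 - 3))) = 2197*(-2727 + (2 + 4*(-7))) = 2197*(-2727 + (2 - 28)) = 2197*(-2727 - 26) = 2197*(-2753) = -6048341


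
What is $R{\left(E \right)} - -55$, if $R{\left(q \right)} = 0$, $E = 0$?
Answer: $55$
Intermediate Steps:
$R{\left(E \right)} - -55 = 0 - -55 = 0 + 55 = 55$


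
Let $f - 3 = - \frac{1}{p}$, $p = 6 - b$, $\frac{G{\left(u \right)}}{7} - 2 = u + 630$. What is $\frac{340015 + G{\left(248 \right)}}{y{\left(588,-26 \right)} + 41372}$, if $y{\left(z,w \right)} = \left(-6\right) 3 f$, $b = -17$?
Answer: $\frac{7962025}{950332} \approx 8.3781$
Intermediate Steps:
$G{\left(u \right)} = 4424 + 7 u$ ($G{\left(u \right)} = 14 + 7 \left(u + 630\right) = 14 + 7 \left(630 + u\right) = 14 + \left(4410 + 7 u\right) = 4424 + 7 u$)
$p = 23$ ($p = 6 - -17 = 6 + 17 = 23$)
$f = \frac{68}{23}$ ($f = 3 - \frac{1}{23} = \frac{68}{23} \approx 2.9565$)
$y{\left(z,w \right)} = - \frac{1224}{23}$ ($y{\left(z,w \right)} = \left(-6\right) 3 \cdot \frac{68}{23} = \left(-18\right) \frac{68}{23} = - \frac{1224}{23}$)
$\frac{340015 + G{\left(248 \right)}}{y{\left(588,-26 \right)} + 41372} = \frac{340015 + \left(4424 + 7 \cdot 248\right)}{- \frac{1224}{23} + 41372} = \frac{340015 + \left(4424 + 1736\right)}{\frac{950332}{23}} = \left(340015 + 6160\right) \frac{23}{950332} = 346175 \cdot \frac{23}{950332} = \frac{7962025}{950332}$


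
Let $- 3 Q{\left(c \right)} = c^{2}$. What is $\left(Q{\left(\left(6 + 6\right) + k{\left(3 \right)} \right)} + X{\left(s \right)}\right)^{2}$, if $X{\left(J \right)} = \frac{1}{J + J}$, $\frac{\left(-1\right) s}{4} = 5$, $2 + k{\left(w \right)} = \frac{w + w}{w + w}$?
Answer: $\frac{23454649}{14400} \approx 1628.8$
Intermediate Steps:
$k{\left(w \right)} = -1$ ($k{\left(w \right)} = -2 + \frac{w + w}{w + w} = -2 + \frac{2 w}{2 w} = -2 + 2 w \frac{1}{2 w} = -2 + 1 = -1$)
$s = -20$ ($s = \left(-4\right) 5 = -20$)
$X{\left(J \right)} = \frac{1}{2 J}$
$Q{\left(c \right)} = - \frac{c^{2}}{3}$
$\left(Q{\left(\left(6 + 6\right) + k{\left(3 \right)} \right)} + X{\left(s \right)}\right)^{2} = \left(- \frac{\left(\left(6 + 6\right) - 1\right)^{2}}{3} + \frac{1}{2 \left(-20\right)}\right)^{2} = \left(- \frac{\left(12 - 1\right)^{2}}{3} + \frac{1}{2} \left(- \frac{1}{20}\right)\right)^{2} = \left(- \frac{11^{2}}{3} - \frac{1}{40}\right)^{2} = \left(\left(- \frac{1}{3}\right) 121 - \frac{1}{40}\right)^{2} = \left(- \frac{121}{3} - \frac{1}{40}\right)^{2} = \left(- \frac{4843}{120}\right)^{2} = \frac{23454649}{14400}$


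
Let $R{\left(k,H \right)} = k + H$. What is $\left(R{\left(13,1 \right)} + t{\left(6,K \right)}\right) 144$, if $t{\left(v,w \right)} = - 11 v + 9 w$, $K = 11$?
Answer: $6768$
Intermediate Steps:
$R{\left(k,H \right)} = H + k$
$\left(R{\left(13,1 \right)} + t{\left(6,K \right)}\right) 144 = \left(\left(1 + 13\right) + \left(\left(-11\right) 6 + 9 \cdot 11\right)\right) 144 = \left(14 + \left(-66 + 99\right)\right) 144 = \left(14 + 33\right) 144 = 47 \cdot 144 = 6768$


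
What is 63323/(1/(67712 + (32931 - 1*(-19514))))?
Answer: 7608701711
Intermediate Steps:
63323/(1/(67712 + (32931 - 1*(-19514)))) = 63323/(1/(67712 + (32931 + 19514))) = 63323/(1/(67712 + 52445)) = 63323/(1/120157) = 63323*120157 = 7608701711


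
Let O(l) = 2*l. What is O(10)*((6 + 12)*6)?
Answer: 2160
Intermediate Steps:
O(10)*((6 + 12)*6) = (2*10)*((6 + 12)*6) = 20*(18*6) = 20*108 = 2160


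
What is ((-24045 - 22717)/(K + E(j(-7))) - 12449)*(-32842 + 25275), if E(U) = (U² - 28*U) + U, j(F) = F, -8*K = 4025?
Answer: 28138681873/303 ≈ 9.2867e+7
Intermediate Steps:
K = -4025/8 (K = -⅛*4025 = -4025/8 ≈ -503.13)
E(U) = U² - 27*U
((-24045 - 22717)/(K + E(j(-7))) - 12449)*(-32842 + 25275) = ((-24045 - 22717)/(-4025/8 - 7*(-27 - 7)) - 12449)*(-32842 + 25275) = (-46762/(-4025/8 - 7*(-34)) - 12449)*(-7567) = (-46762/(-4025/8 + 238) - 12449)*(-7567) = (-46762/(-2121/8) - 12449)*(-7567) = (-46762*(-8/2121) - 12449)*(-7567) = (374096/2121 - 12449)*(-7567) = -26030233/2121*(-7567) = 28138681873/303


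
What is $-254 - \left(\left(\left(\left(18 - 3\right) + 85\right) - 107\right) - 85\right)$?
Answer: $-162$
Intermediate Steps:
$-254 - \left(\left(\left(\left(18 - 3\right) + 85\right) - 107\right) - 85\right) = -254 - \left(\left(\left(15 + 85\right) - 107\right) - 85\right) = -254 - \left(\left(100 - 107\right) - 85\right) = -254 - \left(-7 - 85\right) = -254 - -92 = -254 + 92 = -162$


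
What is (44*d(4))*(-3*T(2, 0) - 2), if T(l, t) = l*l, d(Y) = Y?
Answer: -2464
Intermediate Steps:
T(l, t) = l**2
(44*d(4))*(-3*T(2, 0) - 2) = (44*4)*(-3*2**2 - 2) = 176*(-3*4 - 2) = 176*(-12 - 2) = 176*(-14) = -2464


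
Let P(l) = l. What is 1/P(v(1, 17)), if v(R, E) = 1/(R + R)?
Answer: 2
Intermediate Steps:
v(R, E) = 1/(2*R)
1/P(v(1, 17)) = 1/((1/2)/1) = 1/((1/2)*1) = 1/(1/2) = 2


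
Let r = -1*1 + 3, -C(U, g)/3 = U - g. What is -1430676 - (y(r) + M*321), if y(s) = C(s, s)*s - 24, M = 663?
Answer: -1643475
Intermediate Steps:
C(U, g) = -3*U + 3*g (C(U, g) = -3*(U - g) = -3*U + 3*g)
r = 2 (r = -1 + 3 = 2)
y(s) = -24 (y(s) = (-3*s + 3*s)*s - 24 = 0*s - 24 = 0 - 24 = -24)
-1430676 - (y(r) + M*321) = -1430676 - (-24 + 663*321) = -1430676 - (-24 + 212823) = -1430676 - 1*212799 = -1430676 - 212799 = -1643475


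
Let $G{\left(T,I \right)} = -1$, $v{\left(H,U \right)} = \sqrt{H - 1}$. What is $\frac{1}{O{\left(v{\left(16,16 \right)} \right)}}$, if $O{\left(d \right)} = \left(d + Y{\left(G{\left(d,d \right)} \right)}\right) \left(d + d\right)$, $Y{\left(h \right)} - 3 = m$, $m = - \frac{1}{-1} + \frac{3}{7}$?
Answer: $- \frac{49}{452} + \frac{217 \sqrt{15}}{6780} \approx 0.015551$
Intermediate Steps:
$v{\left(H,U \right)} = \sqrt{-1 + H}$
$m = \frac{10}{7}$ ($m = \left(-1\right) \left(-1\right) + 3 \cdot \frac{1}{7} = 1 + \frac{3}{7} = \frac{10}{7} \approx 1.4286$)
$Y{\left(h \right)} = \frac{31}{7}$ ($Y{\left(h \right)} = 3 + \frac{10}{7} = \frac{31}{7}$)
$O{\left(d \right)} = 2 d \left(\frac{31}{7} + d\right)$ ($O{\left(d \right)} = \left(d + \frac{31}{7}\right) \left(d + d\right) = \left(\frac{31}{7} + d\right) 2 d = 2 d \left(\frac{31}{7} + d\right)$)
$\frac{1}{O{\left(v{\left(16,16 \right)} \right)}} = \frac{1}{\frac{2}{7} \sqrt{-1 + 16} \left(31 + 7 \sqrt{-1 + 16}\right)} = \frac{1}{\frac{2}{7} \sqrt{15} \left(31 + 7 \sqrt{15}\right)} = \frac{7 \sqrt{15}}{30 \left(31 + 7 \sqrt{15}\right)}$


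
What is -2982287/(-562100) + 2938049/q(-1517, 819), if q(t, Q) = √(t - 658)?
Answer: 38731/7300 - 2938049*I*√87/435 ≈ 5.3056 - 62998.0*I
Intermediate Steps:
q(t, Q) = √(-658 + t)
-2982287/(-562100) + 2938049/q(-1517, 819) = -2982287/(-562100) + 2938049/(√(-658 - 1517)) = -2982287*(-1/562100) + 2938049/(√(-2175)) = 38731/7300 + 2938049/((5*I*√87)) = 38731/7300 + 2938049*(-I*√87/435) = 38731/7300 - 2938049*I*√87/435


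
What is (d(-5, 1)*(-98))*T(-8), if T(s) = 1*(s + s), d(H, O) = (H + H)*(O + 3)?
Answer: -62720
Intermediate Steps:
d(H, O) = 2*H*(3 + O) (d(H, O) = (2*H)*(3 + O) = 2*H*(3 + O))
T(s) = 2*s (T(s) = 1*(2*s) = 2*s)
(d(-5, 1)*(-98))*T(-8) = ((2*(-5)*(3 + 1))*(-98))*(2*(-8)) = ((2*(-5)*4)*(-98))*(-16) = -40*(-98)*(-16) = 3920*(-16) = -62720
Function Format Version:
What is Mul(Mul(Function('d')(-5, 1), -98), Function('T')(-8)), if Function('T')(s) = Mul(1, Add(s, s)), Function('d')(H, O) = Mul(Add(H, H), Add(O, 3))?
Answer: -62720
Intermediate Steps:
Function('d')(H, O) = Mul(2, H, Add(3, O)) (Function('d')(H, O) = Mul(Mul(2, H), Add(3, O)) = Mul(2, H, Add(3, O)))
Function('T')(s) = Mul(2, s) (Function('T')(s) = Mul(1, Mul(2, s)) = Mul(2, s))
Mul(Mul(Function('d')(-5, 1), -98), Function('T')(-8)) = Mul(Mul(Mul(2, -5, Add(3, 1)), -98), Mul(2, -8)) = Mul(Mul(Mul(2, -5, 4), -98), -16) = Mul(Mul(-40, -98), -16) = Mul(3920, -16) = -62720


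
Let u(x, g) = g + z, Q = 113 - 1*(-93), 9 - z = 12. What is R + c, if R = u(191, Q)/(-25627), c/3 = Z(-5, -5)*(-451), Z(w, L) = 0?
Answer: -29/3661 ≈ -0.0079213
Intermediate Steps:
z = -3 (z = 9 - 1*12 = 9 - 12 = -3)
Q = 206 (Q = 113 + 93 = 206)
u(x, g) = -3 + g (u(x, g) = g - 3 = -3 + g)
c = 0 (c = 3*(0*(-451)) = 3*0 = 0)
R = -29/3661 (R = (-3 + 206)/(-25627) = 203*(-1/25627) = -29/3661 ≈ -0.0079213)
R + c = -29/3661 + 0 = -29/3661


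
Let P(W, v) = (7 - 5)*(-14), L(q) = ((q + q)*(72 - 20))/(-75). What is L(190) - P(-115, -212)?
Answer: -3532/15 ≈ -235.47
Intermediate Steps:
L(q) = -104*q/75 (L(q) = ((2*q)*52)*(-1/75) = (104*q)*(-1/75) = -104*q/75)
P(W, v) = -28 (P(W, v) = 2*(-14) = -28)
L(190) - P(-115, -212) = -104/75*190 - 1*(-28) = -3952/15 + 28 = -3532/15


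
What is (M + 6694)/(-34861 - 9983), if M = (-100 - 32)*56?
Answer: 349/22422 ≈ 0.015565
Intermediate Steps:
M = -7392 (M = -132*56 = -7392)
(M + 6694)/(-34861 - 9983) = (-7392 + 6694)/(-34861 - 9983) = -698/(-44844) = -698*(-1/44844) = 349/22422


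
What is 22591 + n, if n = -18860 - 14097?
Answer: -10366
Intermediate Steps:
n = -32957
22591 + n = 22591 - 32957 = -10366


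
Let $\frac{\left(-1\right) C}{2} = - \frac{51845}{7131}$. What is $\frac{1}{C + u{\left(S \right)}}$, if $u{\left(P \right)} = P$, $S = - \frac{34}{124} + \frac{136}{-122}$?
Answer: $\frac{26969442}{354696437} \approx 0.076035$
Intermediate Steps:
$S = - \frac{5253}{3782}$ ($S = \left(-34\right) \frac{1}{124} + 136 \left(- \frac{1}{122}\right) = - \frac{17}{62} - \frac{68}{61} = - \frac{5253}{3782} \approx -1.3889$)
$C = \frac{103690}{7131}$ ($C = - 2 \left(- \frac{51845}{7131}\right) = - 2 \left(\left(-51845\right) \frac{1}{7131}\right) = \left(-2\right) \left(- \frac{51845}{7131}\right) = \frac{103690}{7131} \approx 14.541$)
$\frac{1}{C + u{\left(S \right)}} = \frac{1}{\frac{103690}{7131} - \frac{5253}{3782}} = \frac{1}{\frac{354696437}{26969442}} = \frac{26969442}{354696437}$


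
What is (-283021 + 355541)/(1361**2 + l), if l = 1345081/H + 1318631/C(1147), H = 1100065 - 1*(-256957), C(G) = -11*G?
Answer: 1241654557546480/31712827831108349 ≈ 0.039153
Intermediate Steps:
H = 1357022 (H = 1100065 + 256957 = 1357022)
l = -1772440389905/17121546574 (l = 1345081/1357022 + 1318631/((-11*1147)) = 1345081*(1/1357022) + 1318631/(-12617) = 1345081/1357022 + 1318631*(-1/12617) = 1345081/1357022 - 1318631/12617 = -1772440389905/17121546574 ≈ -103.52)
(-283021 + 355541)/(1361**2 + l) = (-283021 + 355541)/(1361**2 - 1772440389905/17121546574) = 72520/(1852321 - 1772440389905/17121546574) = 72520/(31712827831108349/17121546574) = 72520*(17121546574/31712827831108349) = 1241654557546480/31712827831108349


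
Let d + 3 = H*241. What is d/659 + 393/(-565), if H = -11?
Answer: -1758497/372335 ≈ -4.7229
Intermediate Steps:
d = -2654 (d = -3 - 11*241 = -3 - 2651 = -2654)
d/659 + 393/(-565) = -2654/659 + 393/(-565) = -2654*1/659 + 393*(-1/565) = -2654/659 - 393/565 = -1758497/372335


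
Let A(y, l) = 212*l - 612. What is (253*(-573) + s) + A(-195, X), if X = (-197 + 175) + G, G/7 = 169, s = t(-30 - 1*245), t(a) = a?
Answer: 100276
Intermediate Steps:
s = -275 (s = -30 - 1*245 = -30 - 245 = -275)
G = 1183 (G = 7*169 = 1183)
X = 1161 (X = (-197 + 175) + 1183 = -22 + 1183 = 1161)
A(y, l) = -612 + 212*l
(253*(-573) + s) + A(-195, X) = (253*(-573) - 275) + (-612 + 212*1161) = (-144969 - 275) + (-612 + 246132) = -145244 + 245520 = 100276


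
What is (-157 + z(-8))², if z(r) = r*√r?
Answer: 24137 + 5024*I*√2 ≈ 24137.0 + 7105.0*I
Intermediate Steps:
z(r) = r^(3/2)
(-157 + z(-8))² = (-157 + (-8)^(3/2))² = (-157 - 16*I*√2)²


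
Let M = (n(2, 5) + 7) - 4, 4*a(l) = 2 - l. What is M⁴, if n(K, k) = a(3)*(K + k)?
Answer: 625/256 ≈ 2.4414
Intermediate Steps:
a(l) = ½ - l/4 (a(l) = (2 - l)/4 = ½ - l/4)
n(K, k) = -K/4 - k/4 (n(K, k) = (½ - ¼*3)*(K + k) = (½ - ¾)*(K + k) = -(K + k)/4 = -K/4 - k/4)
M = 5/4 (M = ((-¼*2 - ¼*5) + 7) - 4 = ((-½ - 5/4) + 7) - 4 = (-7/4 + 7) - 4 = 21/4 - 4 = 5/4 ≈ 1.2500)
M⁴ = (5/4)⁴ = 625/256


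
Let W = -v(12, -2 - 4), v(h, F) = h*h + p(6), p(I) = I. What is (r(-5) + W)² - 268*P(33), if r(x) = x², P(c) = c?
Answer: 6781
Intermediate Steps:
v(h, F) = 6 + h² (v(h, F) = h*h + 6 = h² + 6 = 6 + h²)
W = -150 (W = -(6 + 12²) = -(6 + 144) = -1*150 = -150)
(r(-5) + W)² - 268*P(33) = ((-5)² - 150)² - 268*33 = (25 - 150)² - 1*8844 = (-125)² - 8844 = 15625 - 8844 = 6781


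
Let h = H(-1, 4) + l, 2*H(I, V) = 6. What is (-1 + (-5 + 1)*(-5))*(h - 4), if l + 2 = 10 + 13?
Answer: 380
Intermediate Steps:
H(I, V) = 3 (H(I, V) = (½)*6 = 3)
l = 21 (l = -2 + (10 + 13) = -2 + 23 = 21)
h = 24 (h = 3 + 21 = 24)
(-1 + (-5 + 1)*(-5))*(h - 4) = (-1 + (-5 + 1)*(-5))*(24 - 4) = (-1 - 4*(-5))*20 = (-1 + 20)*20 = 19*20 = 380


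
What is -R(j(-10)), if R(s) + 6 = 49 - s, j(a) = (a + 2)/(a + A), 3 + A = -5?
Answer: -383/9 ≈ -42.556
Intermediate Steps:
A = -8 (A = -3 - 5 = -8)
j(a) = (2 + a)/(-8 + a) (j(a) = (a + 2)/(a - 8) = (2 + a)/(-8 + a))
R(s) = 43 - s (R(s) = -6 + (49 - s) = 43 - s)
-R(j(-10)) = -(43 - (2 - 10)/(-8 - 10)) = -(43 - (-8)/(-18)) = -(43 - (-1)*(-8)/18) = -(43 - 1*4/9) = -(43 - 4/9) = -1*383/9 = -383/9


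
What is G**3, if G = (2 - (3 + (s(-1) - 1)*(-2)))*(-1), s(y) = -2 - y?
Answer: 125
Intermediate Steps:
G = 5 (G = (2 - (3 + ((-2 - 1*(-1)) - 1)*(-2)))*(-1) = (2 - (3 + ((-2 + 1) - 1)*(-2)))*(-1) = (2 - (3 + (-1 - 1)*(-2)))*(-1) = (2 - (3 - 2*(-2)))*(-1) = (2 - (3 + 4))*(-1) = (2 - 1*7)*(-1) = (2 - 7)*(-1) = -5*(-1) = 5)
G**3 = 5**3 = 125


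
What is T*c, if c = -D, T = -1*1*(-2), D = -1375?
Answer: 2750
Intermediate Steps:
T = 2 (T = -1*(-2) = 2)
c = 1375 (c = -1*(-1375) = 1375)
T*c = 2*1375 = 2750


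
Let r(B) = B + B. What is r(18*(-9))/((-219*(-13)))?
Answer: -108/949 ≈ -0.11380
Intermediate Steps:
r(B) = 2*B
r(18*(-9))/((-219*(-13))) = (2*(18*(-9)))/((-219*(-13))) = (2*(-162))/2847 = -324*1/2847 = -108/949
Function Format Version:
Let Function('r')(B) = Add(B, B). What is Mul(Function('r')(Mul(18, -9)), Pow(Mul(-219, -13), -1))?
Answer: Rational(-108, 949) ≈ -0.11380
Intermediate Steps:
Function('r')(B) = Mul(2, B)
Mul(Function('r')(Mul(18, -9)), Pow(Mul(-219, -13), -1)) = Mul(Mul(2, Mul(18, -9)), Pow(Mul(-219, -13), -1)) = Mul(Mul(2, -162), Pow(2847, -1)) = Mul(-324, Rational(1, 2847)) = Rational(-108, 949)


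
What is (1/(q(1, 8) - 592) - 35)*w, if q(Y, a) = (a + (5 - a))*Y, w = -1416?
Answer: 29093136/587 ≈ 49562.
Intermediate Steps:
q(Y, a) = 5*Y
(1/(q(1, 8) - 592) - 35)*w = (1/(5*1 - 592) - 35)*(-1416) = (1/(5 - 592) - 35)*(-1416) = (1/(-587) - 35)*(-1416) = (-1/587 - 35)*(-1416) = -20546/587*(-1416) = 29093136/587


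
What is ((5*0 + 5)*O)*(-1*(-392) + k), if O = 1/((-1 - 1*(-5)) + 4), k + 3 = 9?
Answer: 995/4 ≈ 248.75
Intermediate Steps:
k = 6 (k = -3 + 9 = 6)
O = 1/8 (O = 1/((-1 + 5) + 4) = 1/(4 + 4) = 1/8 ≈ 0.12500)
((5*0 + 5)*O)*(-1*(-392) + k) = ((5*0 + 5)*(1/8))*(-1*(-392) + 6) = ((0 + 5)*(1/8))*(392 + 6) = (5*(1/8))*398 = (5/8)*398 = 995/4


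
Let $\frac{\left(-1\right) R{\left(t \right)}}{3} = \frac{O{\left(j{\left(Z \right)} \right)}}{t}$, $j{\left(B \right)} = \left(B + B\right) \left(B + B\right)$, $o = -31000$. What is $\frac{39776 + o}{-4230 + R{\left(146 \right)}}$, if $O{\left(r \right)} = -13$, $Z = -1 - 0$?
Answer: $- \frac{1281296}{617541} \approx -2.0748$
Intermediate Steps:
$Z = -1$ ($Z = -1 + 0 = -1$)
$j{\left(B \right)} = 4 B^{2}$ ($j{\left(B \right)} = 2 B 2 B = 4 B^{2}$)
$R{\left(t \right)} = \frac{39}{t}$ ($R{\left(t \right)} = - 3 \left(- \frac{13}{t}\right) = \frac{39}{t}$)
$\frac{39776 + o}{-4230 + R{\left(146 \right)}} = \frac{39776 - 31000}{-4230 + \frac{39}{146}} = \frac{8776}{-4230 + 39 \cdot \frac{1}{146}} = \frac{8776}{-4230 + \frac{39}{146}} = \frac{8776}{- \frac{617541}{146}} = 8776 \left(- \frac{146}{617541}\right) = - \frac{1281296}{617541}$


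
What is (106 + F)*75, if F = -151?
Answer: -3375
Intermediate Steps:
(106 + F)*75 = (106 - 151)*75 = -45*75 = -3375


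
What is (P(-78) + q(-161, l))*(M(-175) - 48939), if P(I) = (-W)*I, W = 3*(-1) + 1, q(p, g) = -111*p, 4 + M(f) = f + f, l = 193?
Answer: -873225495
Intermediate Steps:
M(f) = -4 + 2*f (M(f) = -4 + (f + f) = -4 + 2*f)
W = -2 (W = -3 + 1 = -2)
P(I) = 2*I (P(I) = (-1*(-2))*I = 2*I)
(P(-78) + q(-161, l))*(M(-175) - 48939) = (2*(-78) - 111*(-161))*((-4 + 2*(-175)) - 48939) = (-156 + 17871)*((-4 - 350) - 48939) = 17715*(-354 - 48939) = 17715*(-49293) = -873225495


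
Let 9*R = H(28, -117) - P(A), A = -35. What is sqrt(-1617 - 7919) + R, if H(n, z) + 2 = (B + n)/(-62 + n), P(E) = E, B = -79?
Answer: 23/6 + 8*I*sqrt(149) ≈ 3.8333 + 97.652*I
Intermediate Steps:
H(n, z) = -2 + (-79 + n)/(-62 + n)
R = 23/6 (R = ((45 - 1*28)/(-62 + 28) - 1*(-35))/9 = ((45 - 28)/(-34) + 35)/9 = (-1/34*17 + 35)/9 = (-1/2 + 35)/9 = (1/9)*(69/2) = 23/6 ≈ 3.8333)
sqrt(-1617 - 7919) + R = sqrt(-1617 - 7919) + 23/6 = sqrt(-9536) + 23/6 = 8*I*sqrt(149) + 23/6 = 23/6 + 8*I*sqrt(149)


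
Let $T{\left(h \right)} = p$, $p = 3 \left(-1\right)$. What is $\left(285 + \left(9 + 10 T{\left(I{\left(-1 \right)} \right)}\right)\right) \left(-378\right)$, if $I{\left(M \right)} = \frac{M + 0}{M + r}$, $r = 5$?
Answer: $-99792$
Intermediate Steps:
$p = -3$
$I{\left(M \right)} = \frac{M}{5 + M}$ ($I{\left(M \right)} = \frac{M + 0}{M + 5} = \frac{M}{5 + M}$)
$T{\left(h \right)} = -3$
$\left(285 + \left(9 + 10 T{\left(I{\left(-1 \right)} \right)}\right)\right) \left(-378\right) = \left(285 + \left(9 + 10 \left(-3\right)\right)\right) \left(-378\right) = \left(285 + \left(9 - 30\right)\right) \left(-378\right) = \left(285 - 21\right) \left(-378\right) = 264 \left(-378\right) = -99792$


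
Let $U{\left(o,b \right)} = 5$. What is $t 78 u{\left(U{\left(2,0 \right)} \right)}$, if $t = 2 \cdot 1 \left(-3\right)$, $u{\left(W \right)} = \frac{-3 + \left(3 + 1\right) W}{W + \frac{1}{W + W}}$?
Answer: $-1560$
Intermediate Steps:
$u{\left(W \right)} = \frac{-3 + 4 W}{W + \frac{1}{2 W}}$
$t = -6$ ($t = 2 \left(-3\right) = -6$)
$t 78 u{\left(U{\left(2,0 \right)} \right)} = \left(-6\right) 78 \cdot 2 \cdot 5 \frac{1}{1 + 2 \cdot 5^{2}} \left(-3 + 4 \cdot 5\right) = - 468 \cdot 2 \cdot 5 \frac{1}{1 + 2 \cdot 25} \left(-3 + 20\right) = - 468 \cdot 2 \cdot 5 \frac{1}{1 + 50} \cdot 17 = - 468 \cdot 2 \cdot 5 \cdot \frac{1}{51} \cdot 17 = \left(-468\right) \frac{10}{3} = -1560$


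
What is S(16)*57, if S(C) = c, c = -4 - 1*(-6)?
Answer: 114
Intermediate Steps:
c = 2 (c = -4 + 6 = 2)
S(C) = 2
S(16)*57 = 2*57 = 114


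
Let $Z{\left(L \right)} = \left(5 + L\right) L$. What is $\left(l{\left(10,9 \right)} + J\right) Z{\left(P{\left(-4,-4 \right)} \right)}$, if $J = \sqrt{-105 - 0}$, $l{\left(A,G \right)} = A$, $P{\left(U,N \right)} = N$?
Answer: $-40 - 4 i \sqrt{105} \approx -40.0 - 40.988 i$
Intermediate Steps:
$Z{\left(L \right)} = L \left(5 + L\right)$
$J = i \sqrt{105}$ ($J = \sqrt{-105 + \left(-31 + 31\right)} = \sqrt{-105 + 0} = \sqrt{-105} = i \sqrt{105} \approx 10.247 i$)
$\left(l{\left(10,9 \right)} + J\right) Z{\left(P{\left(-4,-4 \right)} \right)} = \left(10 + i \sqrt{105}\right) \left(- 4 \left(5 - 4\right)\right) = \left(10 + i \sqrt{105}\right) \left(\left(-4\right) 1\right) = \left(10 + i \sqrt{105}\right) \left(-4\right) = -40 - 4 i \sqrt{105}$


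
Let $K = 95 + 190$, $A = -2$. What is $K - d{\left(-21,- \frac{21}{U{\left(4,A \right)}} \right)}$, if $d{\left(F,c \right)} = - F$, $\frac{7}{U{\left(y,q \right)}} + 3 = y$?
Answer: $264$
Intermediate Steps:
$U{\left(y,q \right)} = \frac{7}{-3 + y}$
$K = 285$
$K - d{\left(-21,- \frac{21}{U{\left(4,A \right)}} \right)} = 285 - \left(-1\right) \left(-21\right) = 285 - 21 = 264$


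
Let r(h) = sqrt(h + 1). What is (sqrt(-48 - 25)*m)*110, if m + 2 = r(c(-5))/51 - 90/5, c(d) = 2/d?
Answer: 22*I*sqrt(73)*(-5100 + sqrt(15))/51 ≈ -18783.0*I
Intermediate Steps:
r(h) = sqrt(1 + h)
m = -20 + sqrt(15)/255 (m = -2 + (sqrt(1 + 2/(-5))/51 - 90/5) = -2 + (sqrt(1 + 2*(-1/5))*(1/51) - 90*1/5) = -2 + (sqrt(1 - 2/5)*(1/51) - 18) = -2 + (sqrt(3/5)*(1/51) - 18) = -2 + ((sqrt(15)/5)*(1/51) - 18) = -2 + (sqrt(15)/255 - 18) = -2 + (-18 + sqrt(15)/255) = -20 + sqrt(15)/255 ≈ -19.985)
(sqrt(-48 - 25)*m)*110 = (sqrt(-48 - 25)*(-20 + sqrt(15)/255))*110 = (sqrt(-73)*(-20 + sqrt(15)/255))*110 = ((I*sqrt(73))*(-20 + sqrt(15)/255))*110 = (I*sqrt(73)*(-20 + sqrt(15)/255))*110 = 110*I*sqrt(73)*(-20 + sqrt(15)/255)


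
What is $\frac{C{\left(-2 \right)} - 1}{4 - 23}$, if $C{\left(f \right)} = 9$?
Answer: $- \frac{8}{19} \approx -0.42105$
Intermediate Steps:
$\frac{C{\left(-2 \right)} - 1}{4 - 23} = \frac{9 - 1}{4 - 23} = \frac{8}{-19} = 8 \left(- \frac{1}{19}\right) = - \frac{8}{19}$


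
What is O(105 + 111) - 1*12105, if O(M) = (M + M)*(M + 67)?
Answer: 110151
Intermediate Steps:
O(M) = 2*M*(67 + M) (O(M) = (2*M)*(67 + M) = 2*M*(67 + M))
O(105 + 111) - 1*12105 = 2*(105 + 111)*(67 + (105 + 111)) - 1*12105 = 2*216*(67 + 216) - 12105 = 2*216*283 - 12105 = 122256 - 12105 = 110151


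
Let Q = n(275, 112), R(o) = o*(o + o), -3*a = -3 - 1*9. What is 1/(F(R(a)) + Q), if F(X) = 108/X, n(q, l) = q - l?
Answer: 8/1331 ≈ 0.0060105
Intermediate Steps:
a = 4 (a = -(-3 - 1*9)/3 = -(-3 - 9)/3 = -⅓*(-12) = 4)
R(o) = 2*o² (R(o) = o*(2*o) = 2*o²)
Q = 163 (Q = 275 - 1*112 = 275 - 112 = 163)
1/(F(R(a)) + Q) = 1/(108/((2*4²)) + 163) = 1/(108/((2*16)) + 163) = 1/(108/32 + 163) = 1/(108*(1/32) + 163) = 1/(27/8 + 163) = 1/(1331/8) = 8/1331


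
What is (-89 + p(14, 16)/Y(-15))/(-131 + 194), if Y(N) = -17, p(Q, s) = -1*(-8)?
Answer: -169/119 ≈ -1.4202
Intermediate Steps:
p(Q, s) = 8
(-89 + p(14, 16)/Y(-15))/(-131 + 194) = (-89 + 8/(-17))/(-131 + 194) = (-89 + 8*(-1/17))/63 = (-89 - 8/17)*(1/63) = -1521/17*1/63 = -169/119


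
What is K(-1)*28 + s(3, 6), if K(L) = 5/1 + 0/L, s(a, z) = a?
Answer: 143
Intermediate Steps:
K(L) = 5 (K(L) = 5*1 + 0 = 5 + 0 = 5)
K(-1)*28 + s(3, 6) = 5*28 + 3 = 140 + 3 = 143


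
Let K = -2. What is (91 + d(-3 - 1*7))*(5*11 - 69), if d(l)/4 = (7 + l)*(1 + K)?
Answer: -1442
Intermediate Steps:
d(l) = -28 - 4*l (d(l) = 4*((7 + l)*(1 - 2)) = 4*((7 + l)*(-1)) = 4*(-7 - l) = -28 - 4*l)
(91 + d(-3 - 1*7))*(5*11 - 69) = (91 + (-28 - 4*(-3 - 1*7)))*(5*11 - 69) = (91 + (-28 - 4*(-3 - 7)))*(55 - 69) = (91 + (-28 - 4*(-10)))*(-14) = (91 + (-28 + 40))*(-14) = (91 + 12)*(-14) = 103*(-14) = -1442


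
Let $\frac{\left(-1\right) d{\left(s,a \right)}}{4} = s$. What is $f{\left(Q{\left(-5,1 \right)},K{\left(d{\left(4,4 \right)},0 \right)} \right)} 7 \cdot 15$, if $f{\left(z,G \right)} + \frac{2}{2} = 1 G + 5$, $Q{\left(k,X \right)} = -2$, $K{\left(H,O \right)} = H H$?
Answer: $27300$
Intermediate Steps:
$d{\left(s,a \right)} = - 4 s$
$K{\left(H,O \right)} = H^{2}$
$f{\left(z,G \right)} = 4 + G$ ($f{\left(z,G \right)} = -1 + \left(1 G + 5\right) = -1 + \left(G + 5\right) = -1 + \left(5 + G\right) = 4 + G$)
$f{\left(Q{\left(-5,1 \right)},K{\left(d{\left(4,4 \right)},0 \right)} \right)} 7 \cdot 15 = \left(4 + \left(\left(-4\right) 4\right)^{2}\right) 7 \cdot 15 = \left(4 + \left(-16\right)^{2}\right) 7 \cdot 15 = \left(4 + 256\right) 7 \cdot 15 = 260 \cdot 7 \cdot 15 = 1820 \cdot 15 = 27300$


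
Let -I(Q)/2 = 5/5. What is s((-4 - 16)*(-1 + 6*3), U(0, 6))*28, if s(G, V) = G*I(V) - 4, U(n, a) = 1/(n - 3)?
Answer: 18928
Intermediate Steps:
I(Q) = -2 (I(Q) = -10/5 = -2*1 = -2)
U(n, a) = 1/(-3 + n)
s(G, V) = -4 - 2*G (s(G, V) = G*(-2) - 4 = -2*G - 4 = -4 - 2*G)
s((-4 - 16)*(-1 + 6*3), U(0, 6))*28 = (-4 - 2*(-4 - 16)*(-1 + 6*3))*28 = (-4 - (-40)*(-1 + 18))*28 = (-4 - (-40)*17)*28 = (-4 - 2*(-340))*28 = (-4 + 680)*28 = 676*28 = 18928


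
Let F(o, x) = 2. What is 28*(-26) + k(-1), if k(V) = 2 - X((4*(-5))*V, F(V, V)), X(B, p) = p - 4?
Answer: -724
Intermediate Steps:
X(B, p) = -4 + p
k(V) = 4 (k(V) = 2 - (-4 + 2) = 2 - 1*(-2) = 2 + 2 = 4)
28*(-26) + k(-1) = 28*(-26) + 4 = -728 + 4 = -724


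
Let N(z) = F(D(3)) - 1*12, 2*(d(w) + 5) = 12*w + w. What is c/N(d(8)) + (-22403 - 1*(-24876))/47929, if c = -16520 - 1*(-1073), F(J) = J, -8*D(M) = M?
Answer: 1974372977/1581657 ≈ 1248.3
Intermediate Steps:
D(M) = -M/8
d(w) = -5 + 13*w/2 (d(w) = -5 + (12*w + w)/2 = -5 + (13*w)/2 = -5 + 13*w/2)
c = -15447 (c = -16520 + 1073 = -15447)
N(z) = -99/8 (N(z) = -1/8*3 - 1*12 = -3/8 - 12 = -99/8)
c/N(d(8)) + (-22403 - 1*(-24876))/47929 = -15447/(-99/8) + (-22403 - 1*(-24876))/47929 = -15447*(-8/99) + (-22403 + 24876)*(1/47929) = 41192/33 + 2473*(1/47929) = 41192/33 + 2473/47929 = 1974372977/1581657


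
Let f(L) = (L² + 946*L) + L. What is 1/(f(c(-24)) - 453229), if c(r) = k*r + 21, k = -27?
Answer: 1/627875 ≈ 1.5927e-6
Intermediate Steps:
c(r) = 21 - 27*r (c(r) = -27*r + 21 = 21 - 27*r)
f(L) = L² + 947*L
1/(f(c(-24)) - 453229) = 1/((21 - 27*(-24))*(947 + (21 - 27*(-24))) - 453229) = 1/((21 + 648)*(947 + (21 + 648)) - 453229) = 1/(669*(947 + 669) - 453229) = 1/(669*1616 - 453229) = 1/(1081104 - 453229) = 1/627875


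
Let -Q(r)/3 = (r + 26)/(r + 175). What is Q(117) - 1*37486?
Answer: -10946341/292 ≈ -37488.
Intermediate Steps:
Q(r) = -3*(26 + r)/(175 + r) (Q(r) = -3*(r + 26)/(r + 175) = -3*(26 + r)/(175 + r))
Q(117) - 1*37486 = 3*(-26 - 1*117)/(175 + 117) - 1*37486 = 3*(-26 - 117)/292 - 37486 = 3*(1/292)*(-143) - 37486 = -429/292 - 37486 = -10946341/292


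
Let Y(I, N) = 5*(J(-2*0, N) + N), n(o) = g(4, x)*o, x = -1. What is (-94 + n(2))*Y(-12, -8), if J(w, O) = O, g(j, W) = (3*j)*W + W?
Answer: 9600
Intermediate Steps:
g(j, W) = W + 3*W*j (g(j, W) = 3*W*j + W = W + 3*W*j)
n(o) = -13*o (n(o) = (-(1 + 3*4))*o = (-(1 + 12))*o = (-1*13)*o = -13*o)
Y(I, N) = 10*N (Y(I, N) = 5*(N + N) = 5*(2*N) = 10*N)
(-94 + n(2))*Y(-12, -8) = (-94 - 13*2)*(10*(-8)) = (-94 - 26)*(-80) = -120*(-80) = 9600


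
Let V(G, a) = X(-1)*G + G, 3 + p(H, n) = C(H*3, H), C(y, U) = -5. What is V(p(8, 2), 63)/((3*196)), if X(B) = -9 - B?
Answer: 2/21 ≈ 0.095238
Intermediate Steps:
p(H, n) = -8 (p(H, n) = -3 - 5 = -8)
V(G, a) = -7*G (V(G, a) = (-9 - 1*(-1))*G + G = (-9 + 1)*G + G = -8*G + G = -7*G)
V(p(8, 2), 63)/((3*196)) = (-7*(-8))/((3*196)) = 56/588 = 56*(1/588) = 2/21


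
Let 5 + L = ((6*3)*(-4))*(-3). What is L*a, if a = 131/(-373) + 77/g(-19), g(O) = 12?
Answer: 5728439/4476 ≈ 1279.8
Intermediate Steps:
a = 27149/4476 (a = 131/(-373) + 77/12 = 131*(-1/373) + 77*(1/12) = -131/373 + 77/12 = 27149/4476 ≈ 6.0655)
L = 211 (L = -5 + ((6*3)*(-4))*(-3) = -5 + (18*(-4))*(-3) = -5 - 72*(-3) = -5 + 216 = 211)
L*a = 211*(27149/4476) = 5728439/4476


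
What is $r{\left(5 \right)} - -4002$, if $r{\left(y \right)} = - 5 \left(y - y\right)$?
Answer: $4002$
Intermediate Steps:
$r{\left(y \right)} = 0$ ($r{\left(y \right)} = \left(-5\right) 0 = 0$)
$r{\left(5 \right)} - -4002 = 0 - -4002 = 0 + 4002 = 4002$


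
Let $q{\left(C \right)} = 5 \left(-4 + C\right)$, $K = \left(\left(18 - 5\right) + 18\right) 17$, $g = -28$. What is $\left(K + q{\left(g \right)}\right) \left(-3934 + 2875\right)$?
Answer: $-388653$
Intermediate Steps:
$K = 527$ ($K = \left(13 + 18\right) 17 = 31 \cdot 17 = 527$)
$q{\left(C \right)} = -20 + 5 C$
$\left(K + q{\left(g \right)}\right) \left(-3934 + 2875\right) = \left(527 + \left(-20 + 5 \left(-28\right)\right)\right) \left(-3934 + 2875\right) = \left(527 - 160\right) \left(-1059\right) = 367 \left(-1059\right) = -388653$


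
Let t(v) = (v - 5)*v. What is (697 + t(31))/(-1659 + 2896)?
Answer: 1503/1237 ≈ 1.2150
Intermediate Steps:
t(v) = v*(-5 + v) (t(v) = (-5 + v)*v = v*(-5 + v))
(697 + t(31))/(-1659 + 2896) = (697 + 31*(-5 + 31))/(-1659 + 2896) = (697 + 31*26)/1237 = (697 + 806)*(1/1237) = 1503*(1/1237) = 1503/1237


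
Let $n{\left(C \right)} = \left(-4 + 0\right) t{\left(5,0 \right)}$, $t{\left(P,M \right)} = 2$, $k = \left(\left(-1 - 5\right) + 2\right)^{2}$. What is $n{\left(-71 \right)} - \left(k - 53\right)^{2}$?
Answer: $-1377$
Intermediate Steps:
$k = 16$ ($k = \left(-6 + 2\right)^{2} = \left(-4\right)^{2} = 16$)
$n{\left(C \right)} = -8$ ($n{\left(C \right)} = \left(-4 + 0\right) 2 = \left(-4\right) 2 = -8$)
$n{\left(-71 \right)} - \left(k - 53\right)^{2} = -8 - \left(16 - 53\right)^{2} = -8 - \left(-37\right)^{2} = -8 - 1369 = -1377$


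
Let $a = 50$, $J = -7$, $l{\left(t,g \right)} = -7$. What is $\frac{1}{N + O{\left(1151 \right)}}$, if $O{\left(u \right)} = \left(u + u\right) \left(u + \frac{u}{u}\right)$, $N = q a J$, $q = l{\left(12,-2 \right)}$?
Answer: $\frac{1}{2654354} \approx 3.7674 \cdot 10^{-7}$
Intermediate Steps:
$q = -7$
$N = 2450$ ($N = \left(-7\right) 50 \left(-7\right) = \left(-350\right) \left(-7\right) = 2450$)
$O{\left(u \right)} = 2 u \left(1 + u\right)$ ($O{\left(u \right)} = 2 u \left(u + 1\right) = 2 u \left(1 + u\right)$)
$\frac{1}{N + O{\left(1151 \right)}} = \frac{1}{2450 + 2 \cdot 1151 \left(1 + 1151\right)} = \frac{1}{2450 + 2 \cdot 1151 \cdot 1152} = \frac{1}{2450 + 2651904} = \frac{1}{2654354}$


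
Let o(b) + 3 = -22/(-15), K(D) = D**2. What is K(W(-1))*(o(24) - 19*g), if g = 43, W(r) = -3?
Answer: -36834/5 ≈ -7366.8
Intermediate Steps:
o(b) = -23/15 (o(b) = -3 - 22/(-15) = -3 - 22*(-1/15) = -3 + 22/15 = -23/15)
K(W(-1))*(o(24) - 19*g) = (-3)**2*(-23/15 - 19*43) = 9*(-23/15 - 817) = 9*(-12278/15) = -36834/5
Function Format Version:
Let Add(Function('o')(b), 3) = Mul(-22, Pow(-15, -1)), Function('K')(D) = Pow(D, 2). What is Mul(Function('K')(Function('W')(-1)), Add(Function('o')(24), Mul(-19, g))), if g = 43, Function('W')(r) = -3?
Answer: Rational(-36834, 5) ≈ -7366.8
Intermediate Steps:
Function('o')(b) = Rational(-23, 15) (Function('o')(b) = Add(-3, Mul(-22, Pow(-15, -1))) = Add(-3, Mul(-22, Rational(-1, 15))) = Add(-3, Rational(22, 15)) = Rational(-23, 15))
Mul(Function('K')(Function('W')(-1)), Add(Function('o')(24), Mul(-19, g))) = Mul(Pow(-3, 2), Add(Rational(-23, 15), Mul(-19, 43))) = Mul(9, Add(Rational(-23, 15), -817)) = Mul(9, Rational(-12278, 15)) = Rational(-36834, 5)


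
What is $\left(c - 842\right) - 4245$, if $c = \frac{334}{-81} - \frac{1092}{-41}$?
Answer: $- \frac{16819169}{3321} \approx -5064.5$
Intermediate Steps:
$c = \frac{74758}{3321}$ ($c = 334 \left(- \frac{1}{81}\right) - - \frac{1092}{41} = - \frac{334}{81} + \frac{1092}{41} = \frac{74758}{3321} \approx 22.511$)
$\left(c - 842\right) - 4245 = \left(\frac{74758}{3321} - 842\right) - 4245 = - \frac{2721524}{3321} - 4245 = - \frac{16819169}{3321}$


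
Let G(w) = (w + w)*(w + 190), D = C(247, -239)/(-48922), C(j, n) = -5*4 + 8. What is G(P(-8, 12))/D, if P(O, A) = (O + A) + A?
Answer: 80623456/3 ≈ 2.6874e+7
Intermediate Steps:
C(j, n) = -12 (C(j, n) = -20 + 8 = -12)
P(O, A) = O + 2*A (P(O, A) = (A + O) + A = O + 2*A)
D = 6/24461 (D = -12/(-48922) = -12*(-1/48922) = 6/24461 ≈ 0.00024529)
G(w) = 2*w*(190 + w) (G(w) = (2*w)*(190 + w) = 2*w*(190 + w))
G(P(-8, 12))/D = (2*(-8 + 2*12)*(190 + (-8 + 2*12)))/(6/24461) = (2*(-8 + 24)*(190 + (-8 + 24)))*(24461/6) = (2*16*(190 + 16))*(24461/6) = (2*16*206)*(24461/6) = 6592*(24461/6) = 80623456/3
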